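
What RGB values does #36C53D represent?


36 → 54 (R)
C5 → 197 (G)
3D → 61 (B)
= RGB(54, 197, 61)


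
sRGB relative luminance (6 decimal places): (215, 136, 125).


Linearize each channel (sRGB transfer function): c = v/255; c_lin = c/12.92 if c ≤ 0.04045, else ((c+0.055)/1.055)^2.4
  R: 215/255 ≈ 0.843137 > 0.04045 → ((0.843137+0.055)/1.055)^2.4 ≈ 0.679542
  G: 136/255 ≈ 0.533333 > 0.04045 → ((0.533333+0.055)/1.055)^2.4 ≈ 0.246201
  B: 125/255 ≈ 0.490196 > 0.04045 → ((0.490196+0.055)/1.055)^2.4 ≈ 0.205079
R_lin = 0.679542, G_lin = 0.246201, B_lin = 0.205079
L = 0.2126×R + 0.7152×G + 0.0722×B
L = 0.2126×0.679542 + 0.7152×0.246201 + 0.0722×0.205079
L ≈ 0.335361


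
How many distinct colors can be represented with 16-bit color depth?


Colors = 2^bits = 2^16
= 65,536 colors


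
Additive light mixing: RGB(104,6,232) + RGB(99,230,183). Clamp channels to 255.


Additive: each channel = min(255, C₁+C₂)
R: 104+99 = 203 → 203
G: 6+230 = 236 → 236
B: 232+183 = 415 → 255
= RGB(203, 236, 255)


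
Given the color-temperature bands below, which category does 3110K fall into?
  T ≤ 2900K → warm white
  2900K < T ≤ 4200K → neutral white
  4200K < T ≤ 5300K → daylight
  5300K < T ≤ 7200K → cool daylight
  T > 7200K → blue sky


Temperature: 3110K
2900K < 3110K ≤ 4200K → neutral white
Classification: neutral white


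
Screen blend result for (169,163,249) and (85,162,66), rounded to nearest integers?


Screen: C = 255 - (255-A)×(255-B)/255, rounded to nearest integer
R: 255 - (255-169)×(255-85)/255 = 255 - 14620/255 ≈ 255 - 57.333 = 197.667 → 198
G: 255 - (255-163)×(255-162)/255 = 255 - 8556/255 ≈ 255 - 33.553 = 221.447 → 221
B: 255 - (255-249)×(255-66)/255 = 255 - 1134/255 ≈ 255 - 4.447 = 250.553 → 251
= RGB(198, 221, 251)


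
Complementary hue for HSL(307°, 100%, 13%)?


Complement = opposite side of color wheel = hue + 180°
H' = (307 + 180) mod 360 = 127°
S and L unchanged.
= HSL(127°, 100%, 13%)


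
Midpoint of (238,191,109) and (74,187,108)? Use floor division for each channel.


Midpoint: each channel = ⌊(C₁+C₂)/2⌋
R: ⌊(238+74)/2⌋ = 156
G: ⌊(191+187)/2⌋ = 189
B: ⌊(109+108)/2⌋ = 108
= RGB(156, 189, 108)


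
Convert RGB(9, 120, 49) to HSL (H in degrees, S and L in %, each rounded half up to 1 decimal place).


Normalize: R'=9/255≈0.0353, G'=120/255≈0.4706, B'=49/255≈0.1922
Max=120/255, Min=9/255, Δ=Max-Min=111/255
L = (Max+Min)/2 = (120+9)/510 = 129/510 = 0.25294… → L = 25.3%
L ≤ 0.5 → S = Δ/(Max+Min) = 111/(120+9) = 111/129 = 0.86046… → S = 86.0%
(the 1/255 factors cancel in S and H, so raw channel differences can be used)
Max is G' → H = 60 × ((B-R)/Δ + 2) = 60 × ((49-9)/111 + 2)
  40/111 + 2 = 0.3603… + 2 = 2.3603…
  H = 60 × 2.3603… = 141.621…° → H = 141.6°
= HSL(141.6°, 86.0%, 25.3%)


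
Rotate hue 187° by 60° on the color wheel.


New hue = (H + rotation) mod 360
New hue = (187 + 60) mod 360
= 247 mod 360
= 247°


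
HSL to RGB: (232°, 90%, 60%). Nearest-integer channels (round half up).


H=232°, S=0.90, L=0.60
C = (1-|2L-1|)×S = (1-|0.20|)×0.90 = 0.72
H' = H/60 = 232/60 ≈ 3.8667; X = C×(1-|H' mod 2 - 1|) = 0.096
m = L - C/2 = 0.60 - 0.36 = 0.24
Sector ⌊H'⌋ = 3 → (R',G',B') = (0.0, 0.096, 0.72)
RGB = ((R'+m)×255, (G'+m)×255, (B'+m)×255) = (61.2, 85.68, 244.8)
Round half up → RGB(61, 86, 245)


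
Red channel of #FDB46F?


Color: #FDB46F
R = FD = 253
G = B4 = 180
B = 6F = 111
Red = 253


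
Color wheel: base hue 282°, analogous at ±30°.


Base hue: 282°
Left analog: (282 - 30) mod 360 = 252°
Right analog: (282 + 30) mod 360 = 312°
Analogous hues = 252° and 312°


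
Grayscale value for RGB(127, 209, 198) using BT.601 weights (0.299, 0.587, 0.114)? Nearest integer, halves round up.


Gray = 0.299×R + 0.587×G + 0.114×B
Gray = 0.299×127 + 0.587×209 + 0.114×198
Gray = 37.973 + 122.683 + 22.572
Gray = 183.228 → round half up → 183
Gray = 183


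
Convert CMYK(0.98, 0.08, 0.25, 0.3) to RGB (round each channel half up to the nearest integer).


R = 255 × (1-C) × (1-K) = 255 × 0.02 × 0.70 = 3.57 → 4
G = 255 × (1-M) × (1-K) = 255 × 0.92 × 0.70 = 164.22 → 164
B = 255 × (1-Y) × (1-K) = 255 × 0.75 × 0.70 = 133.875 → 134
= RGB(4, 164, 134)


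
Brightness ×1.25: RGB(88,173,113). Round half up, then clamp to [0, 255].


Multiply each channel by 1.25, round half up, clamp to [0, 255]
R: 88×1.25 = 110
G: 173×1.25 = 216.25 → round → 216
B: 113×1.25 = 141.25 → round → 141
= RGB(110, 216, 141)


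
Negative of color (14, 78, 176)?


Invert: (255-R, 255-G, 255-B)
R: 255-14 = 241
G: 255-78 = 177
B: 255-176 = 79
= RGB(241, 177, 79)


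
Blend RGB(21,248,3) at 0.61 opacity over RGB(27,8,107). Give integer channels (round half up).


C = α×F + (1-α)×B, with 1-α = 0.39
R: 0.61×21 + 0.39×27 = 12.81 + 10.53 = 23.34 → 23
G: 0.61×248 + 0.39×8 = 151.28 + 3.12 = 154.40 → 154
B: 0.61×3 + 0.39×107 = 1.83 + 41.73 = 43.56 → 44
= RGB(23, 154, 44)


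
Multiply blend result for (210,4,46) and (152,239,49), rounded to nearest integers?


Multiply: C = A×B/255, rounded to nearest integer
R: 210×152/255 = 31920/255 ≈ 125.176 → 125
G: 4×239/255 = 956/255 ≈ 3.749 → 4
B: 46×49/255 = 2254/255 ≈ 8.839 → 9
= RGB(125, 4, 9)


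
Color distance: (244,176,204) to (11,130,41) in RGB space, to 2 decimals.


d = √[(R₁-R₂)² + (G₁-G₂)² + (B₁-B₂)²]
d = √[(244-11)² + (176-130)² + (204-41)²]
d = √[54289 + 2116 + 26569]
d = √82974
d ≈ 288.05


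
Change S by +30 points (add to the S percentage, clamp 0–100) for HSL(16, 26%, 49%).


Original S = 26%
Adjustment = +30 percentage points
New S = 26 + (30) = 56
Clamp to [0, 100] → 56
= HSL(16°, 56%, 49%)


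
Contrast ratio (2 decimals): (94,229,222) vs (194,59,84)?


Linearize each sRGB channel c=v/255: c/12.92 if c ≤ 0.04045 else ((c+0.055)/1.055)^2.4
L = 0.2126×R_lin + 0.7152×G_lin + 0.0722×B_lin
Color 1 (94,229,222):
  R=94: 94/255≈0.3686 > 0.04045 → ((0.3686+0.055)/1.055)^2.4 ≈ 0.11193
  G=229: 229/255≈0.8980 > 0.04045 → ((0.8980+0.055)/1.055)^2.4 ≈ 0.78354
  B=222: 222/255≈0.8706 > 0.04045 → ((0.8706+0.055)/1.055)^2.4 ≈ 0.73046
  L1 = 0.2126×0.11193 + 0.7152×0.78354 + 0.0722×0.73046 ≈ 0.63692
Color 2 (194,59,84):
  R=194: 194/255≈0.7608 > 0.04045 → ((0.7608+0.055)/1.055)^2.4 ≈ 0.53948
  G=59: 59/255≈0.2314 > 0.04045 → ((0.2314+0.055)/1.055)^2.4 ≈ 0.04374
  B=84: 84/255≈0.3294 > 0.04045 → ((0.3294+0.055)/1.055)^2.4 ≈ 0.08866
  L2 = 0.2126×0.53948 + 0.7152×0.04374 + 0.0722×0.08866 ≈ 0.15237
Lighter = 0.63692, Darker = 0.15237
Ratio = (L_lighter + 0.05) / (L_darker + 0.05)
Ratio = (0.63692 + 0.05) / (0.15237 + 0.05) = 0.68692 / 0.20237 ≈ 3.3943
Ratio ≈ 3.39:1


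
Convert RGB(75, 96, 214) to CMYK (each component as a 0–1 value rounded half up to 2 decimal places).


R'=75/255≈0.2941, G'=96/255≈0.3765, B'=214/255≈0.8392
K = 1 - max(R',G',B') = 1 - 214/255 = 41/255 = 0.16078… → 0.16
(1-R'-K)/(1-K) simplifies to (max-R)/max with max = 214:
C = (214-75)/214 = 139/214 = 0.64953… → 0.65
M = (214-96)/214 = 118/214 = 0.55140… → 0.55
Y = (214-214)/214 = 0/214 = 0 → 0.00
= CMYK(0.65, 0.55, 0.00, 0.16)


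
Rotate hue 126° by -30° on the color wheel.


New hue = (H + rotation) mod 360
New hue = (126 -30) mod 360
= 96 mod 360
= 96°


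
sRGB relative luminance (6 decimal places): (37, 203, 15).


Linearize each channel (sRGB transfer function): c = v/255; c_lin = c/12.92 if c ≤ 0.04045, else ((c+0.055)/1.055)^2.4
  R: 37/255 ≈ 0.145098 > 0.04045 → ((0.145098+0.055)/1.055)^2.4 ≈ 0.018500
  G: 203/255 ≈ 0.796078 > 0.04045 → ((0.796078+0.055)/1.055)^2.4 ≈ 0.597202
  B: 15/255 ≈ 0.058824 > 0.04045 → ((0.058824+0.055)/1.055)^2.4 ≈ 0.004777
R_lin = 0.018500, G_lin = 0.597202, B_lin = 0.004777
L = 0.2126×R + 0.7152×G + 0.0722×B
L = 0.2126×0.018500 + 0.7152×0.597202 + 0.0722×0.004777
L ≈ 0.431397


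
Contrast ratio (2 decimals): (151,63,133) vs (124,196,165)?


Linearize each sRGB channel c=v/255: c/12.92 if c ≤ 0.04045 else ((c+0.055)/1.055)^2.4
L = 0.2126×R_lin + 0.7152×G_lin + 0.0722×B_lin
Color 1 (151,63,133):
  R=151: 151/255≈0.5922 > 0.04045 → ((0.5922+0.055)/1.055)^2.4 ≈ 0.30947
  G=63: 63/255≈0.2471 > 0.04045 → ((0.2471+0.055)/1.055)^2.4 ≈ 0.04971
  B=133: 133/255≈0.5216 > 0.04045 → ((0.5216+0.055)/1.055)^2.4 ≈ 0.23455
  L1 = 0.2126×0.30947 + 0.7152×0.04971 + 0.0722×0.23455 ≈ 0.11828
Color 2 (124,196,165):
  R=124: 124/255≈0.4863 > 0.04045 → ((0.4863+0.055)/1.055)^2.4 ≈ 0.20156
  G=196: 196/255≈0.7686 > 0.04045 → ((0.7686+0.055)/1.055)^2.4 ≈ 0.55201
  B=165: 165/255≈0.6471 > 0.04045 → ((0.6471+0.055)/1.055)^2.4 ≈ 0.37626
  L2 = 0.2126×0.20156 + 0.7152×0.55201 + 0.0722×0.37626 ≈ 0.46482
Lighter = 0.46482, Darker = 0.11828
Ratio = (L_lighter + 0.05) / (L_darker + 0.05)
Ratio = (0.46482 + 0.05) / (0.11828 + 0.05) = 0.51482 / 0.16828 ≈ 3.0593
Ratio ≈ 3.06:1


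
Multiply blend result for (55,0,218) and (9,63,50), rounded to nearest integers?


Multiply: C = A×B/255, rounded to nearest integer
R: 55×9/255 = 495/255 ≈ 1.941 → 2
G: 0×63/255 = 0/255 ≈ 0.000 → 0
B: 218×50/255 = 10900/255 ≈ 42.745 → 43
= RGB(2, 0, 43)


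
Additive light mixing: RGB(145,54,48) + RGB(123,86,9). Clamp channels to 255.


Additive: each channel = min(255, C₁+C₂)
R: 145+123 = 268 → 255
G: 54+86 = 140 → 140
B: 48+9 = 57 → 57
= RGB(255, 140, 57)


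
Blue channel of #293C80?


Color: #293C80
R = 29 = 41
G = 3C = 60
B = 80 = 128
Blue = 128


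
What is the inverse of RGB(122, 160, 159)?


Invert: (255-R, 255-G, 255-B)
R: 255-122 = 133
G: 255-160 = 95
B: 255-159 = 96
= RGB(133, 95, 96)


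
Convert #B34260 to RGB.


B3 → 179 (R)
42 → 66 (G)
60 → 96 (B)
= RGB(179, 66, 96)


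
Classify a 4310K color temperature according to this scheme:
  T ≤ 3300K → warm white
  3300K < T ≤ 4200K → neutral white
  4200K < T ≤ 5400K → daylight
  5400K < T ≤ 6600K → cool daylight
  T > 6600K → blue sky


Temperature: 4310K
4200K < 4310K ≤ 5400K → daylight
Classification: daylight


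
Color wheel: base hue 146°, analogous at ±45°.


Base hue: 146°
Left analog: (146 - 45) mod 360 = 101°
Right analog: (146 + 45) mod 360 = 191°
Analogous hues = 101° and 191°


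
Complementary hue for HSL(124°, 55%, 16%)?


Complement = opposite side of color wheel = hue + 180°
H' = (124 + 180) mod 360 = 304°
S and L unchanged.
= HSL(304°, 55%, 16%)


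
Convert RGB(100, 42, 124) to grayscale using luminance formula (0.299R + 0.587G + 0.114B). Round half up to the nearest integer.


Gray = 0.299×R + 0.587×G + 0.114×B
Gray = 0.299×100 + 0.587×42 + 0.114×124
Gray = 29.900 + 24.654 + 14.136
Gray = 68.690 → round half up → 69
Gray = 69


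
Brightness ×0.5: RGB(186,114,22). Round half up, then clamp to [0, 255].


Multiply each channel by 0.5, round half up, clamp to [0, 255]
R: 186×0.5 = 93
G: 114×0.5 = 57
B: 22×0.5 = 11
= RGB(93, 57, 11)


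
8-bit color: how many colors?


Colors = 2^bits = 2^8
= 256 colors


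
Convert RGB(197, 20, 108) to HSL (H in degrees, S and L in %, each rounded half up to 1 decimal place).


Normalize: R'=197/255≈0.7725, G'=20/255≈0.0784, B'=108/255≈0.4235
Max=197/255, Min=20/255, Δ=Max-Min=177/255
L = (Max+Min)/2 = (197+20)/510 = 217/510 = 0.42549… → L = 42.5%
L ≤ 0.5 → S = Δ/(Max+Min) = 177/(197+20) = 177/217 = 0.81566… → S = 81.6%
(the 1/255 factors cancel in S and H, so raw channel differences can be used)
Max is R' → H = 60 × (((G-B)/Δ) mod 6) = 60 × (((20-108)/177) mod 6)
  (-88)/177 = -0.4971…; negative, so add 6 → 5.5028…
  H = 60 × 5.5028… = 330.169…° → H = 330.2°
= HSL(330.2°, 81.6%, 42.5%)


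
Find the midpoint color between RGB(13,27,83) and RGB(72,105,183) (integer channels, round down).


Midpoint: each channel = ⌊(C₁+C₂)/2⌋
R: ⌊(13+72)/2⌋ = 42
G: ⌊(27+105)/2⌋ = 66
B: ⌊(83+183)/2⌋ = 133
= RGB(42, 66, 133)


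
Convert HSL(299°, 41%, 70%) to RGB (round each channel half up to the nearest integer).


H=299°, S=0.41, L=0.70
C = (1-|2L-1|)×S = (1-|0.40|)×0.41 = 0.246
H' = H/60 = 299/60 ≈ 4.9833; X = C×(1-|H' mod 2 - 1|) = 0.2419
m = L - C/2 = 0.70 - 0.123 = 0.577
Sector ⌊H'⌋ = 4 → (R',G',B') = (0.2419, 0.0, 0.246)
RGB = ((R'+m)×255, (G'+m)×255, (B'+m)×255) = (208.8195, 147.135, 209.865)
Round half up → RGB(209, 147, 210)


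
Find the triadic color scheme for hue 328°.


Triadic: equally spaced at 120° intervals
H1 = 328°
H2 = (328 + 120) mod 360 = 88°
H3 = (328 + 240) mod 360 = 208°
Triadic = 328°, 88°, 208°


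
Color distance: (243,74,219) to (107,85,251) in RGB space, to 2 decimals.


d = √[(R₁-R₂)² + (G₁-G₂)² + (B₁-B₂)²]
d = √[(243-107)² + (74-85)² + (219-251)²]
d = √[18496 + 121 + 1024]
d = √19641
d ≈ 140.15


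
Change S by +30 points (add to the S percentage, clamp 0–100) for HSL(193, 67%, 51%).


Original S = 67%
Adjustment = +30 percentage points
New S = 67 + (30) = 97
Clamp to [0, 100] → 97
= HSL(193°, 97%, 51%)


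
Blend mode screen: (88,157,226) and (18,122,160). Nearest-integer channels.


Screen: C = 255 - (255-A)×(255-B)/255, rounded to nearest integer
R: 255 - (255-88)×(255-18)/255 = 255 - 39579/255 ≈ 255 - 155.212 = 99.788 → 100
G: 255 - (255-157)×(255-122)/255 = 255 - 13034/255 ≈ 255 - 51.114 = 203.886 → 204
B: 255 - (255-226)×(255-160)/255 = 255 - 2755/255 ≈ 255 - 10.804 = 244.196 → 244
= RGB(100, 204, 244)


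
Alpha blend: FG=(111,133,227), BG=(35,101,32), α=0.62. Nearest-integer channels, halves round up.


C = α×F + (1-α)×B, with 1-α = 0.38
R: 0.62×111 + 0.38×35 = 68.82 + 13.30 = 82.12 → 82
G: 0.62×133 + 0.38×101 = 82.46 + 38.38 = 120.84 → 121
B: 0.62×227 + 0.38×32 = 140.74 + 12.16 = 152.90 → 153
= RGB(82, 121, 153)


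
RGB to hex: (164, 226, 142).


R = 164 → A4 (hex)
G = 226 → E2 (hex)
B = 142 → 8E (hex)
Hex = #A4E28E


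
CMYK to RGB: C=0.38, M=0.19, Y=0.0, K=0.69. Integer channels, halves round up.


R = 255 × (1-C) × (1-K) = 255 × 0.62 × 0.31 = 49.011 → 49
G = 255 × (1-M) × (1-K) = 255 × 0.81 × 0.31 = 64.0305 → 64
B = 255 × (1-Y) × (1-K) = 255 × 1.00 × 0.31 = 79.05 → 79
= RGB(49, 64, 79)


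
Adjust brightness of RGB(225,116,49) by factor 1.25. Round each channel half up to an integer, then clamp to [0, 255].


Multiply each channel by 1.25, round half up, clamp to [0, 255]
R: 225×1.25 = 281.25 → round → 281 → clamp → 255
G: 116×1.25 = 145
B: 49×1.25 = 61.25 → round → 61
= RGB(255, 145, 61)


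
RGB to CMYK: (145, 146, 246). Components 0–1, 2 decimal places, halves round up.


R'=145/255≈0.5686, G'=146/255≈0.5725, B'=246/255≈0.9647
K = 1 - max(R',G',B') = 1 - 246/255 = 9/255 = 0.03529… → 0.04
(1-R'-K)/(1-K) simplifies to (max-R)/max with max = 246:
C = (246-145)/246 = 101/246 = 0.41056… → 0.41
M = (246-146)/246 = 100/246 = 0.40650… → 0.41
Y = (246-246)/246 = 0/246 = 0 → 0.00
= CMYK(0.41, 0.41, 0.00, 0.04)


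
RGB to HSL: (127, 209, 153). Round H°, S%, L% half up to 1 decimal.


Normalize: R'=127/255≈0.4980, G'=209/255≈0.8196, B'=153/255≈0.6000
Max=209/255, Min=127/255, Δ=Max-Min=82/255
L = (Max+Min)/2 = (209+127)/510 = 336/510 = 0.65882… → L = 65.9%
L > 0.5 → S = Δ/(2-Max-Min) = 82/(510-209-127) = 82/174 = 0.47126… → S = 47.1%
(the 1/255 factors cancel in S and H, so raw channel differences can be used)
Max is G' → H = 60 × ((B-R)/Δ + 2) = 60 × ((153-127)/82 + 2)
  26/82 + 2 = 0.3170… + 2 = 2.3170…
  H = 60 × 2.3170… = 139.024…° → H = 139.0°
= HSL(139.0°, 47.1%, 65.9%)


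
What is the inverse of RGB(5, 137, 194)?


Invert: (255-R, 255-G, 255-B)
R: 255-5 = 250
G: 255-137 = 118
B: 255-194 = 61
= RGB(250, 118, 61)


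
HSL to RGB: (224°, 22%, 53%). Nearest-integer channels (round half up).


H=224°, S=0.22, L=0.53
C = (1-|2L-1|)×S = (1-|0.06|)×0.22 = 0.2068
H' = H/60 = 224/60 ≈ 3.7333; X = C×(1-|H' mod 2 - 1|) ≈ 0.0551
m = L - C/2 = 0.53 - 0.1034 = 0.4266
Sector ⌊H'⌋ = 3 → (R',G',B') = (0.0, ≈0.0551, 0.2068)
RGB = ((R'+m)×255, (G'+m)×255, (B'+m)×255) = (108.783, 122.8454, 161.517)
Round half up → RGB(109, 123, 162)


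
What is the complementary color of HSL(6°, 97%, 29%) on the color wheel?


Complement = opposite side of color wheel = hue + 180°
H' = (6 + 180) mod 360 = 186°
S and L unchanged.
= HSL(186°, 97%, 29%)


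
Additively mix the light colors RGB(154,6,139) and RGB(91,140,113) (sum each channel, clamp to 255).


Additive: each channel = min(255, C₁+C₂)
R: 154+91 = 245 → 245
G: 6+140 = 146 → 146
B: 139+113 = 252 → 252
= RGB(245, 146, 252)


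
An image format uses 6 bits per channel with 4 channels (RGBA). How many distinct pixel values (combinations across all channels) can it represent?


Total bits = 6 bits/channel × 4 channels = 24 bits
Distinct pixel values = 2^24
= 16,777,216 pixel values


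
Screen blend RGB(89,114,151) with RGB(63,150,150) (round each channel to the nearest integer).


Screen: C = 255 - (255-A)×(255-B)/255, rounded to nearest integer
R: 255 - (255-89)×(255-63)/255 = 255 - 31872/255 ≈ 255 - 124.988 = 130.012 → 130
G: 255 - (255-114)×(255-150)/255 = 255 - 14805/255 ≈ 255 - 58.059 = 196.941 → 197
B: 255 - (255-151)×(255-150)/255 = 255 - 10920/255 ≈ 255 - 42.824 = 212.176 → 212
= RGB(130, 197, 212)


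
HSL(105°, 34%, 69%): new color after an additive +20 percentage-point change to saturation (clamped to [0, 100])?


Original S = 34%
Adjustment = +20 percentage points
New S = 34 + (20) = 54
Clamp to [0, 100] → 54
= HSL(105°, 54%, 69%)


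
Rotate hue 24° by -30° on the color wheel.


New hue = (H + rotation) mod 360
New hue = (24 -30) mod 360
= -6 mod 360
= 354°


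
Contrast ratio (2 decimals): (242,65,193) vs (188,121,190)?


Linearize each sRGB channel c=v/255: c/12.92 if c ≤ 0.04045 else ((c+0.055)/1.055)^2.4
L = 0.2126×R_lin + 0.7152×G_lin + 0.0722×B_lin
Color 1 (242,65,193):
  R=242: 242/255≈0.9490 > 0.04045 → ((0.9490+0.055)/1.055)^2.4 ≈ 0.88792
  G=65: 65/255≈0.2549 > 0.04045 → ((0.2549+0.055)/1.055)^2.4 ≈ 0.05286
  B=193: 193/255≈0.7569 > 0.04045 → ((0.7569+0.055)/1.055)^2.4 ≈ 0.53328
  L1 = 0.2126×0.88792 + 0.7152×0.05286 + 0.0722×0.53328 ≈ 0.26508
Color 2 (188,121,190):
  R=188: 188/255≈0.7373 > 0.04045 → ((0.7373+0.055)/1.055)^2.4 ≈ 0.50289
  G=121: 121/255≈0.4745 > 0.04045 → ((0.4745+0.055)/1.055)^2.4 ≈ 0.19120
  B=190: 190/255≈0.7451 > 0.04045 → ((0.7451+0.055)/1.055)^2.4 ≈ 0.51492
  L2 = 0.2126×0.50289 + 0.7152×0.19120 + 0.0722×0.51492 ≈ 0.28084
Lighter = 0.28084, Darker = 0.26508
Ratio = (L_lighter + 0.05) / (L_darker + 0.05)
Ratio = (0.28084 + 0.05) / (0.26508 + 0.05) = 0.33084 / 0.31508 ≈ 1.0500
Ratio ≈ 1.05:1


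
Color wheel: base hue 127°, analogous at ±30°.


Base hue: 127°
Left analog: (127 - 30) mod 360 = 97°
Right analog: (127 + 30) mod 360 = 157°
Analogous hues = 97° and 157°


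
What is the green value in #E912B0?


Color: #E912B0
R = E9 = 233
G = 12 = 18
B = B0 = 176
Green = 18


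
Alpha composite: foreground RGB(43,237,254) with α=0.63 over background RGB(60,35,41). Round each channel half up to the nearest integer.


C = α×F + (1-α)×B, with 1-α = 0.37
R: 0.63×43 + 0.37×60 = 27.09 + 22.20 = 49.29 → 49
G: 0.63×237 + 0.37×35 = 149.31 + 12.95 = 162.26 → 162
B: 0.63×254 + 0.37×41 = 160.02 + 15.17 = 175.19 → 175
= RGB(49, 162, 175)


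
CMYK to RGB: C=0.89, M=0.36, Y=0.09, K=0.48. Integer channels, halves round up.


R = 255 × (1-C) × (1-K) = 255 × 0.11 × 0.52 = 14.586 → 15
G = 255 × (1-M) × (1-K) = 255 × 0.64 × 0.52 = 84.864 → 85
B = 255 × (1-Y) × (1-K) = 255 × 0.91 × 0.52 = 120.666 → 121
= RGB(15, 85, 121)


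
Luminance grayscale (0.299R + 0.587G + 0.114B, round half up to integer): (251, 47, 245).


Gray = 0.299×R + 0.587×G + 0.114×B
Gray = 0.299×251 + 0.587×47 + 0.114×245
Gray = 75.049 + 27.589 + 27.930
Gray = 130.568 → round half up → 131
Gray = 131


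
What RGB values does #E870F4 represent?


E8 → 232 (R)
70 → 112 (G)
F4 → 244 (B)
= RGB(232, 112, 244)


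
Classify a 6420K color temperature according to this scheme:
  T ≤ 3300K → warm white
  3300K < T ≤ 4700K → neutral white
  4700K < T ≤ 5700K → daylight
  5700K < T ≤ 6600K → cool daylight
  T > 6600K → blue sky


Temperature: 6420K
5700K < 6420K ≤ 6600K → cool daylight
Classification: cool daylight


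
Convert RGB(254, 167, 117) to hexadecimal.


R = 254 → FE (hex)
G = 167 → A7 (hex)
B = 117 → 75 (hex)
Hex = #FEA775


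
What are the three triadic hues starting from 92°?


Triadic: equally spaced at 120° intervals
H1 = 92°
H2 = (92 + 120) mod 360 = 212°
H3 = (92 + 240) mod 360 = 332°
Triadic = 92°, 212°, 332°


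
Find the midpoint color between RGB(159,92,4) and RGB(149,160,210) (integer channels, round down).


Midpoint: each channel = ⌊(C₁+C₂)/2⌋
R: ⌊(159+149)/2⌋ = 154
G: ⌊(92+160)/2⌋ = 126
B: ⌊(4+210)/2⌋ = 107
= RGB(154, 126, 107)


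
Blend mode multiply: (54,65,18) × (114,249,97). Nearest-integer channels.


Multiply: C = A×B/255, rounded to nearest integer
R: 54×114/255 = 6156/255 ≈ 24.141 → 24
G: 65×249/255 = 16185/255 ≈ 63.471 → 63
B: 18×97/255 = 1746/255 ≈ 6.847 → 7
= RGB(24, 63, 7)


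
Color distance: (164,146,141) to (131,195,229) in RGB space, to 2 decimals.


d = √[(R₁-R₂)² + (G₁-G₂)² + (B₁-B₂)²]
d = √[(164-131)² + (146-195)² + (141-229)²]
d = √[1089 + 2401 + 7744]
d = √11234
d ≈ 105.99


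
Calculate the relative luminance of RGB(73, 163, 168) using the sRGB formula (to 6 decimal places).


Linearize each channel (sRGB transfer function): c = v/255; c_lin = c/12.92 if c ≤ 0.04045, else ((c+0.055)/1.055)^2.4
  R: 73/255 ≈ 0.286275 > 0.04045 → ((0.286275+0.055)/1.055)^2.4 ≈ 0.066626
  G: 163/255 ≈ 0.639216 > 0.04045 → ((0.639216+0.055)/1.055)^2.4 ≈ 0.366253
  B: 168/255 ≈ 0.658824 > 0.04045 → ((0.658824+0.055)/1.055)^2.4 ≈ 0.391572
R_lin = 0.066626, G_lin = 0.366253, B_lin = 0.391572
L = 0.2126×R + 0.7152×G + 0.0722×B
L = 0.2126×0.066626 + 0.7152×0.366253 + 0.0722×0.391572
L ≈ 0.304380


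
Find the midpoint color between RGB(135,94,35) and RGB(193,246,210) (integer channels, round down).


Midpoint: each channel = ⌊(C₁+C₂)/2⌋
R: ⌊(135+193)/2⌋ = 164
G: ⌊(94+246)/2⌋ = 170
B: ⌊(35+210)/2⌋ = 122
= RGB(164, 170, 122)


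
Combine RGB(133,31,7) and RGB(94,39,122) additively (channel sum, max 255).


Additive: each channel = min(255, C₁+C₂)
R: 133+94 = 227 → 227
G: 31+39 = 70 → 70
B: 7+122 = 129 → 129
= RGB(227, 70, 129)


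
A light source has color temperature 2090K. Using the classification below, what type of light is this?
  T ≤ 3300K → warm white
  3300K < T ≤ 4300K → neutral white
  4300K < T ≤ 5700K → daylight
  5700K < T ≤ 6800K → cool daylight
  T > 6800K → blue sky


Temperature: 2090K
2090K ≤ 3300K → warm white
Classification: warm white


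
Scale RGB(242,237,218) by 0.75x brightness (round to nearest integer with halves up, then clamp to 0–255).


Multiply each channel by 0.75, round half up, clamp to [0, 255]
R: 242×0.75 = 181.5 → round → 182
G: 237×0.75 = 177.75 → round → 178
B: 218×0.75 = 163.5 → round → 164
= RGB(182, 178, 164)


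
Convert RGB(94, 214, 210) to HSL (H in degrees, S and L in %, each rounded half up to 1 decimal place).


Normalize: R'=94/255≈0.3686, G'=214/255≈0.8392, B'=210/255≈0.8235
Max=214/255, Min=94/255, Δ=Max-Min=120/255
L = (Max+Min)/2 = (214+94)/510 = 308/510 = 0.60392… → L = 60.4%
L > 0.5 → S = Δ/(2-Max-Min) = 120/(510-214-94) = 120/202 = 0.59405… → S = 59.4%
(the 1/255 factors cancel in S and H, so raw channel differences can be used)
Max is G' → H = 60 × ((B-R)/Δ + 2) = 60 × ((210-94)/120 + 2)
  116/120 + 2 = 0.9666… + 2 = 2.9666…
  H = 60 × 2.9666… = 178° → H = 178.0°
= HSL(178.0°, 59.4%, 60.4%)


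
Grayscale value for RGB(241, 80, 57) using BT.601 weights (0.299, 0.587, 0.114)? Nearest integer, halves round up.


Gray = 0.299×R + 0.587×G + 0.114×B
Gray = 0.299×241 + 0.587×80 + 0.114×57
Gray = 72.059 + 46.960 + 6.498
Gray = 125.517 → round half up → 126
Gray = 126


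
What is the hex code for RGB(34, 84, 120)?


R = 34 → 22 (hex)
G = 84 → 54 (hex)
B = 120 → 78 (hex)
Hex = #225478


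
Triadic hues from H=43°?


Triadic: equally spaced at 120° intervals
H1 = 43°
H2 = (43 + 120) mod 360 = 163°
H3 = (43 + 240) mod 360 = 283°
Triadic = 43°, 163°, 283°


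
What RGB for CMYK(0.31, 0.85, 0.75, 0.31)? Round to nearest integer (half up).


R = 255 × (1-C) × (1-K) = 255 × 0.69 × 0.69 = 121.4055 → 121
G = 255 × (1-M) × (1-K) = 255 × 0.15 × 0.69 = 26.3925 → 26
B = 255 × (1-Y) × (1-K) = 255 × 0.25 × 0.69 = 43.9875 → 44
= RGB(121, 26, 44)


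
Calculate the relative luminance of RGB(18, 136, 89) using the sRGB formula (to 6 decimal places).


Linearize each channel (sRGB transfer function): c = v/255; c_lin = c/12.92 if c ≤ 0.04045, else ((c+0.055)/1.055)^2.4
  R: 18/255 ≈ 0.070588 > 0.04045 → ((0.070588+0.055)/1.055)^2.4 ≈ 0.006049
  G: 136/255 ≈ 0.533333 > 0.04045 → ((0.533333+0.055)/1.055)^2.4 ≈ 0.246201
  B: 89/255 ≈ 0.349020 > 0.04045 → ((0.349020+0.055)/1.055)^2.4 ≈ 0.099899
R_lin = 0.006049, G_lin = 0.246201, B_lin = 0.099899
L = 0.2126×R + 0.7152×G + 0.0722×B
L = 0.2126×0.006049 + 0.7152×0.246201 + 0.0722×0.099899
L ≈ 0.184582


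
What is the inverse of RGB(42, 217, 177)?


Invert: (255-R, 255-G, 255-B)
R: 255-42 = 213
G: 255-217 = 38
B: 255-177 = 78
= RGB(213, 38, 78)


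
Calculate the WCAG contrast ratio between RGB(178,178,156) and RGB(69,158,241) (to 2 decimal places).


Linearize each sRGB channel c=v/255: c/12.92 if c ≤ 0.04045 else ((c+0.055)/1.055)^2.4
L = 0.2126×R_lin + 0.7152×G_lin + 0.0722×B_lin
Color 1 (178,178,156):
  R=178: 178/255≈0.6980 > 0.04045 → ((0.6980+0.055)/1.055)^2.4 ≈ 0.44520
  G=178: 178/255≈0.6980 > 0.04045 → ((0.6980+0.055)/1.055)^2.4 ≈ 0.44520
  B=156: 156/255≈0.6118 > 0.04045 → ((0.6118+0.055)/1.055)^2.4 ≈ 0.33245
  L1 = 0.2126×0.44520 + 0.7152×0.44520 + 0.0722×0.33245 ≈ 0.43706
Color 2 (69,158,241):
  R=69: 69/255≈0.2706 > 0.04045 → ((0.2706+0.055)/1.055)^2.4 ≈ 0.05951
  G=158: 158/255≈0.6196 > 0.04045 → ((0.6196+0.055)/1.055)^2.4 ≈ 0.34191
  B=241: 241/255≈0.9451 > 0.04045 → ((0.9451+0.055)/1.055)^2.4 ≈ 0.87962
  L2 = 0.2126×0.05951 + 0.7152×0.34191 + 0.0722×0.87962 ≈ 0.32070
Lighter = 0.43706, Darker = 0.32070
Ratio = (L_lighter + 0.05) / (L_darker + 0.05)
Ratio = (0.43706 + 0.05) / (0.32070 + 0.05) = 0.48706 / 0.37070 ≈ 1.3139
Ratio ≈ 1.31:1


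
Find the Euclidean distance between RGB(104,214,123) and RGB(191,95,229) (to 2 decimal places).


d = √[(R₁-R₂)² + (G₁-G₂)² + (B₁-B₂)²]
d = √[(104-191)² + (214-95)² + (123-229)²]
d = √[7569 + 14161 + 11236]
d = √32966
d ≈ 181.57


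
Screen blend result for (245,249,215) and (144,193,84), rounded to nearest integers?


Screen: C = 255 - (255-A)×(255-B)/255, rounded to nearest integer
R: 255 - (255-245)×(255-144)/255 = 255 - 1110/255 ≈ 255 - 4.353 = 250.647 → 251
G: 255 - (255-249)×(255-193)/255 = 255 - 372/255 ≈ 255 - 1.459 = 253.541 → 254
B: 255 - (255-215)×(255-84)/255 = 255 - 6840/255 ≈ 255 - 26.824 = 228.176 → 228
= RGB(251, 254, 228)


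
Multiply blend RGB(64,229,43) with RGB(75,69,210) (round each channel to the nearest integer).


Multiply: C = A×B/255, rounded to nearest integer
R: 64×75/255 = 4800/255 ≈ 18.824 → 19
G: 229×69/255 = 15801/255 ≈ 61.965 → 62
B: 43×210/255 = 9030/255 ≈ 35.412 → 35
= RGB(19, 62, 35)


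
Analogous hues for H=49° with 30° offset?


Base hue: 49°
Left analog: (49 - 30) mod 360 = 19°
Right analog: (49 + 30) mod 360 = 79°
Analogous hues = 19° and 79°


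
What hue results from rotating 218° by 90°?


New hue = (H + rotation) mod 360
New hue = (218 + 90) mod 360
= 308 mod 360
= 308°


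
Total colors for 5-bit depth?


Colors = 2^bits = 2^5
= 32 colors


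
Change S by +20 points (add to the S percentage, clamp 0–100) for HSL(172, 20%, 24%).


Original S = 20%
Adjustment = +20 percentage points
New S = 20 + (20) = 40
Clamp to [0, 100] → 40
= HSL(172°, 40%, 24%)


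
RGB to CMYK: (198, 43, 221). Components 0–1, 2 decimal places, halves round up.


R'=198/255≈0.7765, G'=43/255≈0.1686, B'=221/255≈0.8667
K = 1 - max(R',G',B') = 1 - 221/255 = 34/255 = 0.13333… → 0.13
(1-R'-K)/(1-K) simplifies to (max-R)/max with max = 221:
C = (221-198)/221 = 23/221 = 0.10407… → 0.10
M = (221-43)/221 = 178/221 = 0.80542… → 0.81
Y = (221-221)/221 = 0/221 = 0 → 0.00
= CMYK(0.10, 0.81, 0.00, 0.13)


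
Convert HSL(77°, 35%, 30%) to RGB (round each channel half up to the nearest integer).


H=77°, S=0.35, L=0.30
C = (1-|2L-1|)×S = (1-|-0.40|)×0.35 = 0.21
H' = H/60 = 77/60 ≈ 1.2833; X = C×(1-|H' mod 2 - 1|) = 0.1505
m = L - C/2 = 0.30 - 0.105 = 0.195
Sector ⌊H'⌋ = 1 → (R',G',B') = (0.1505, 0.21, 0.0)
RGB = ((R'+m)×255, (G'+m)×255, (B'+m)×255) = (88.1025, 103.275, 49.725)
Round half up → RGB(88, 103, 50)


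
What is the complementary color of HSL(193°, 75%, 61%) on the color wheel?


Complement = opposite side of color wheel = hue + 180°
H' = (193 + 180) mod 360 = 13°
S and L unchanged.
= HSL(13°, 75%, 61%)


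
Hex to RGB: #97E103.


97 → 151 (R)
E1 → 225 (G)
03 → 3 (B)
= RGB(151, 225, 3)


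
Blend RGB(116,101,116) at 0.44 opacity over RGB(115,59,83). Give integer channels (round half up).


C = α×F + (1-α)×B, with 1-α = 0.56
R: 0.44×116 + 0.56×115 = 51.04 + 64.40 = 115.44 → 115
G: 0.44×101 + 0.56×59 = 44.44 + 33.04 = 77.48 → 77
B: 0.44×116 + 0.56×83 = 51.04 + 46.48 = 97.52 → 98
= RGB(115, 77, 98)


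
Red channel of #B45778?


Color: #B45778
R = B4 = 180
G = 57 = 87
B = 78 = 120
Red = 180


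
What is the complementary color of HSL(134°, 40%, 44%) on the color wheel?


Complement = opposite side of color wheel = hue + 180°
H' = (134 + 180) mod 360 = 314°
S and L unchanged.
= HSL(314°, 40%, 44%)


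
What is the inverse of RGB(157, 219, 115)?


Invert: (255-R, 255-G, 255-B)
R: 255-157 = 98
G: 255-219 = 36
B: 255-115 = 140
= RGB(98, 36, 140)


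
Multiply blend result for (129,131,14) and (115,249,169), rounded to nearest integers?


Multiply: C = A×B/255, rounded to nearest integer
R: 129×115/255 = 14835/255 ≈ 58.176 → 58
G: 131×249/255 = 32619/255 ≈ 127.918 → 128
B: 14×169/255 = 2366/255 ≈ 9.278 → 9
= RGB(58, 128, 9)


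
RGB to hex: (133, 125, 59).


R = 133 → 85 (hex)
G = 125 → 7D (hex)
B = 59 → 3B (hex)
Hex = #857D3B


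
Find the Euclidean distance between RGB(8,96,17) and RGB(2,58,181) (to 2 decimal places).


d = √[(R₁-R₂)² + (G₁-G₂)² + (B₁-B₂)²]
d = √[(8-2)² + (96-58)² + (17-181)²]
d = √[36 + 1444 + 26896]
d = √28376
d ≈ 168.45


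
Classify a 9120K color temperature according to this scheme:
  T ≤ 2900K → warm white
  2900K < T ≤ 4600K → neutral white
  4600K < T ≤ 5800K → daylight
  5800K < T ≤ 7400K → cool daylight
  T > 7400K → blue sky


Temperature: 9120K
9120K > 7400K → blue sky
Classification: blue sky


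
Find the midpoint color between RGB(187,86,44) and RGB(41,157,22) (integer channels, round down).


Midpoint: each channel = ⌊(C₁+C₂)/2⌋
R: ⌊(187+41)/2⌋ = 114
G: ⌊(86+157)/2⌋ = 121
B: ⌊(44+22)/2⌋ = 33
= RGB(114, 121, 33)


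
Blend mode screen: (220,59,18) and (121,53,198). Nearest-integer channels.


Screen: C = 255 - (255-A)×(255-B)/255, rounded to nearest integer
R: 255 - (255-220)×(255-121)/255 = 255 - 4690/255 ≈ 255 - 18.392 = 236.608 → 237
G: 255 - (255-59)×(255-53)/255 = 255 - 39592/255 ≈ 255 - 155.263 = 99.737 → 100
B: 255 - (255-18)×(255-198)/255 = 255 - 13509/255 ≈ 255 - 52.976 = 202.024 → 202
= RGB(237, 100, 202)


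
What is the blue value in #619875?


Color: #619875
R = 61 = 97
G = 98 = 152
B = 75 = 117
Blue = 117


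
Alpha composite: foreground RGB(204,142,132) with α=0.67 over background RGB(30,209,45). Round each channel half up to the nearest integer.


C = α×F + (1-α)×B, with 1-α = 0.33
R: 0.67×204 + 0.33×30 = 136.68 + 9.90 = 146.58 → 147
G: 0.67×142 + 0.33×209 = 95.14 + 68.97 = 164.11 → 164
B: 0.67×132 + 0.33×45 = 88.44 + 14.85 = 103.29 → 103
= RGB(147, 164, 103)


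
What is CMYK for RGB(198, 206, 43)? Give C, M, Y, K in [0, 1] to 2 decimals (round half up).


R'=198/255≈0.7765, G'=206/255≈0.8078, B'=43/255≈0.1686
K = 1 - max(R',G',B') = 1 - 206/255 = 49/255 = 0.19215… → 0.19
(1-R'-K)/(1-K) simplifies to (max-R)/max with max = 206:
C = (206-198)/206 = 8/206 = 0.03883… → 0.04
M = (206-206)/206 = 0/206 = 0 → 0.00
Y = (206-43)/206 = 163/206 = 0.79126… → 0.79
= CMYK(0.04, 0.00, 0.79, 0.19)


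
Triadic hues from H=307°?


Triadic: equally spaced at 120° intervals
H1 = 307°
H2 = (307 + 120) mod 360 = 67°
H3 = (307 + 240) mod 360 = 187°
Triadic = 307°, 67°, 187°


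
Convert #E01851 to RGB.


E0 → 224 (R)
18 → 24 (G)
51 → 81 (B)
= RGB(224, 24, 81)


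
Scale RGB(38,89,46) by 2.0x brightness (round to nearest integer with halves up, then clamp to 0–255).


Multiply each channel by 2.0, round half up, clamp to [0, 255]
R: 38×2.0 = 76
G: 89×2.0 = 178
B: 46×2.0 = 92
= RGB(76, 178, 92)


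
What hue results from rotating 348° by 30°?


New hue = (H + rotation) mod 360
New hue = (348 + 30) mod 360
= 378 mod 360
= 18°


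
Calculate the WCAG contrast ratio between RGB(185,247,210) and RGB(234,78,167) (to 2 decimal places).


Linearize each sRGB channel c=v/255: c/12.92 if c ≤ 0.04045 else ((c+0.055)/1.055)^2.4
L = 0.2126×R_lin + 0.7152×G_lin + 0.0722×B_lin
Color 1 (185,247,210):
  R=185: 185/255≈0.7255 > 0.04045 → ((0.7255+0.055)/1.055)^2.4 ≈ 0.48515
  G=247: 247/255≈0.9686 > 0.04045 → ((0.9686+0.055)/1.055)^2.4 ≈ 0.93011
  B=210: 210/255≈0.8235 > 0.04045 → ((0.8235+0.055)/1.055)^2.4 ≈ 0.64448
  L1 = 0.2126×0.48515 + 0.7152×0.93011 + 0.0722×0.64448 ≈ 0.81489
Color 2 (234,78,167):
  R=234: 234/255≈0.9176 > 0.04045 → ((0.9176+0.055)/1.055)^2.4 ≈ 0.82279
  G=78: 78/255≈0.3059 > 0.04045 → ((0.3059+0.055)/1.055)^2.4 ≈ 0.07619
  B=167: 167/255≈0.6549 > 0.04045 → ((0.6549+0.055)/1.055)^2.4 ≈ 0.38643
  L2 = 0.2126×0.82279 + 0.7152×0.07619 + 0.0722×0.38643 ≈ 0.25731
Lighter = 0.81489, Darker = 0.25731
Ratio = (L_lighter + 0.05) / (L_darker + 0.05)
Ratio = (0.81489 + 0.05) / (0.25731 + 0.05) = 0.86489 / 0.30731 ≈ 2.8144
Ratio ≈ 2.81:1


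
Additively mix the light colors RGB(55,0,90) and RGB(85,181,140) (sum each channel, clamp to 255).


Additive: each channel = min(255, C₁+C₂)
R: 55+85 = 140 → 140
G: 0+181 = 181 → 181
B: 90+140 = 230 → 230
= RGB(140, 181, 230)


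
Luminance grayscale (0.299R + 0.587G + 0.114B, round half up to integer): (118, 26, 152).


Gray = 0.299×R + 0.587×G + 0.114×B
Gray = 0.299×118 + 0.587×26 + 0.114×152
Gray = 35.282 + 15.262 + 17.328
Gray = 67.872 → round half up → 68
Gray = 68


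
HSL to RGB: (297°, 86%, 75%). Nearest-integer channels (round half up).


H=297°, S=0.86, L=0.75
C = (1-|2L-1|)×S = (1-|0.50|)×0.86 = 0.43
H' = H/60 = 297/60 ≈ 4.9500; X = C×(1-|H' mod 2 - 1|) = 0.4085
m = L - C/2 = 0.75 - 0.215 = 0.535
Sector ⌊H'⌋ = 4 → (R',G',B') = (0.4085, 0.0, 0.43)
RGB = ((R'+m)×255, (G'+m)×255, (B'+m)×255) = (240.5925, 136.425, 246.075)
Round half up → RGB(241, 136, 246)


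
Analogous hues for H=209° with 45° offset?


Base hue: 209°
Left analog: (209 - 45) mod 360 = 164°
Right analog: (209 + 45) mod 360 = 254°
Analogous hues = 164° and 254°


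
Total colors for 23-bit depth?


Colors = 2^bits = 2^23
= 8,388,608 colors


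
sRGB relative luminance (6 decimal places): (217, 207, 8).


Linearize each channel (sRGB transfer function): c = v/255; c_lin = c/12.92 if c ≤ 0.04045, else ((c+0.055)/1.055)^2.4
  R: 217/255 ≈ 0.850980 > 0.04045 → ((0.850980+0.055)/1.055)^2.4 ≈ 0.693872
  G: 207/255 ≈ 0.811765 > 0.04045 → ((0.811765+0.055)/1.055)^2.4 ≈ 0.623960
  B: 8/255 ≈ 0.031373 ≤ 0.04045 → 0.031373/12.92 ≈ 0.002428
R_lin = 0.693872, G_lin = 0.623960, B_lin = 0.002428
L = 0.2126×R + 0.7152×G + 0.0722×B
L = 0.2126×0.693872 + 0.7152×0.623960 + 0.0722×0.002428
L ≈ 0.593949


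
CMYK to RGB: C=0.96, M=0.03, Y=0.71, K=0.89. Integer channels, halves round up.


R = 255 × (1-C) × (1-K) = 255 × 0.04 × 0.11 = 1.122 → 1
G = 255 × (1-M) × (1-K) = 255 × 0.97 × 0.11 = 27.2085 → 27
B = 255 × (1-Y) × (1-K) = 255 × 0.29 × 0.11 = 8.1345 → 8
= RGB(1, 27, 8)


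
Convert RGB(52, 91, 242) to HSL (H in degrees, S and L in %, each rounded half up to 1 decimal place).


Normalize: R'=52/255≈0.2039, G'=91/255≈0.3569, B'=242/255≈0.9490
Max=242/255, Min=52/255, Δ=Max-Min=190/255
L = (Max+Min)/2 = (242+52)/510 = 294/510 = 0.57647… → L = 57.6%
L > 0.5 → S = Δ/(2-Max-Min) = 190/(510-242-52) = 190/216 = 0.87962… → S = 88.0%
(the 1/255 factors cancel in S and H, so raw channel differences can be used)
Max is B' → H = 60 × ((R-G)/Δ + 4) = 60 × ((52-91)/190 + 4)
  -39/190 + 4 = -0.2052… + 4 = 3.7947…
  H = 60 × 3.7947… = 227.684…° → H = 227.7°
= HSL(227.7°, 88.0%, 57.6%)


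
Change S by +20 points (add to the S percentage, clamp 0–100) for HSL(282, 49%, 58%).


Original S = 49%
Adjustment = +20 percentage points
New S = 49 + (20) = 69
Clamp to [0, 100] → 69
= HSL(282°, 69%, 58%)


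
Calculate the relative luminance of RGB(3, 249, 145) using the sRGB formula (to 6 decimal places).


Linearize each channel (sRGB transfer function): c = v/255; c_lin = c/12.92 if c ≤ 0.04045, else ((c+0.055)/1.055)^2.4
  R: 3/255 ≈ 0.011765 ≤ 0.04045 → 0.011765/12.92 ≈ 0.000911
  G: 249/255 ≈ 0.976471 > 0.04045 → ((0.976471+0.055)/1.055)^2.4 ≈ 0.947307
  B: 145/255 ≈ 0.568627 > 0.04045 → ((0.568627+0.055)/1.055)^2.4 ≈ 0.283149
R_lin = 0.000911, G_lin = 0.947307, B_lin = 0.283149
L = 0.2126×R + 0.7152×G + 0.0722×B
L = 0.2126×0.000911 + 0.7152×0.947307 + 0.0722×0.283149
L ≈ 0.698151


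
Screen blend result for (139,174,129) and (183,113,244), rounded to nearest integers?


Screen: C = 255 - (255-A)×(255-B)/255, rounded to nearest integer
R: 255 - (255-139)×(255-183)/255 = 255 - 8352/255 ≈ 255 - 32.753 = 222.247 → 222
G: 255 - (255-174)×(255-113)/255 = 255 - 11502/255 ≈ 255 - 45.106 = 209.894 → 210
B: 255 - (255-129)×(255-244)/255 = 255 - 1386/255 ≈ 255 - 5.435 = 249.565 → 250
= RGB(222, 210, 250)


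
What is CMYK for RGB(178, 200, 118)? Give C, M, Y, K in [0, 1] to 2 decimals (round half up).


R'=178/255≈0.6980, G'=200/255≈0.7843, B'=118/255≈0.4627
K = 1 - max(R',G',B') = 1 - 200/255 = 55/255 = 0.21568… → 0.22
(1-R'-K)/(1-K) simplifies to (max-R)/max with max = 200:
C = (200-178)/200 = 22/200 = 0.11 → 0.11
M = (200-200)/200 = 0/200 = 0 → 0.00
Y = (200-118)/200 = 82/200 = 0.41 → 0.41
= CMYK(0.11, 0.00, 0.41, 0.22)


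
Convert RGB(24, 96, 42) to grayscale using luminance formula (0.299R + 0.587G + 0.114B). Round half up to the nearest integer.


Gray = 0.299×R + 0.587×G + 0.114×B
Gray = 0.299×24 + 0.587×96 + 0.114×42
Gray = 7.176 + 56.352 + 4.788
Gray = 68.316 → round half up → 68
Gray = 68
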